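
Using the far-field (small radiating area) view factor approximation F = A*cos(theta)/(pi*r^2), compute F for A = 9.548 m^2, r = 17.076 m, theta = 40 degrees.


cos(40 deg) = 0.76604
pi*r^2 = 916.06
F = 9.548 * 0.76604 / 916.06 = 0.0079844

0.0079844


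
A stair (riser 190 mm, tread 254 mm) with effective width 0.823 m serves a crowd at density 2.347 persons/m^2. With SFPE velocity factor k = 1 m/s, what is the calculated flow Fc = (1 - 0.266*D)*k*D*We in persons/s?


1 - 0.266*D = 1 - 0.266*2.347 = 0.37570
Fs = 0.37570 * 1 * 2.347 = 0.88176 persons/(s*m)
Fc = 0.88176 * 0.823 = 0.72569 persons/s

0.72569 persons/s


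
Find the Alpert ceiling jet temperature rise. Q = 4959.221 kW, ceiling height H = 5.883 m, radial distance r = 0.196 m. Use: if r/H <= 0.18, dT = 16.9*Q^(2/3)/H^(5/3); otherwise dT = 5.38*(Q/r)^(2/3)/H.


r/H = 0.196 / 5.883 = 0.033316
r/H <= 0.18, so dT = 16.9*Q^(2/3)/H^(5/3)
Q^(2/3) = 290.81
H^(5/3) = 19.172
dT = 16.9 * 290.81 / 19.172 = 256.35 K

256.35 K


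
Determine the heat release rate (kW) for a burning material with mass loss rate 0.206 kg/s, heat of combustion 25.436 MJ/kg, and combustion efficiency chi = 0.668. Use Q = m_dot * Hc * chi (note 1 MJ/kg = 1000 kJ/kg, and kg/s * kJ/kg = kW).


Hc = 25.436 MJ/kg = 25.436 * 1000 kJ/kg = 25436 kJ/kg
Q = 0.206 kg/s * 25436 kJ/kg * 0.668 = 3500.2 kW

3500.2 kW


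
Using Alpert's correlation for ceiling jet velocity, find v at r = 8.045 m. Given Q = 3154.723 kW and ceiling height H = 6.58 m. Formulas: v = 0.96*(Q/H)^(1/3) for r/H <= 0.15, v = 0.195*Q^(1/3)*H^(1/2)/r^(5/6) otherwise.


r/H = 8.045 / 6.58 = 1.2226
r/H > 0.15, so v = 0.195*Q^(1/3)*H^(1/2)/r^(5/6)
Q^(1/3) = 14.666
H^(1/2) = 2.5652
r^(5/6) = 5.6834
v = 0.195 * 14.666 * 2.5652 / 5.6834 = 1.2908 m/s

1.2908 m/s


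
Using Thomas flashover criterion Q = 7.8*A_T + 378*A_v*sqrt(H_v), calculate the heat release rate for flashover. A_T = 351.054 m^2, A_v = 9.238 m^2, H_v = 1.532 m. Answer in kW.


7.8*A_T = 2738.2
sqrt(H_v) = 1.2377
378*A_v*sqrt(H_v) = 4322.1
Q = 2738.2 + 4322.1 = 7060.4 kW

7060.4 kW


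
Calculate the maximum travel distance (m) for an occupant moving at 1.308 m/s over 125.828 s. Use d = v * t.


d = 1.308 * 125.828 = 164.58 m

164.58 m


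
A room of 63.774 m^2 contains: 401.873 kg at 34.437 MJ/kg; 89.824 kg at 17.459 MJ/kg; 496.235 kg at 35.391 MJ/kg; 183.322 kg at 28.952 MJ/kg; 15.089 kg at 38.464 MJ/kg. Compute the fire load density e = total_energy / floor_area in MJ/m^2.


Total energy = 401.873*34.437 + 89.824*17.459 + 496.235*35.391 + 183.322*28.952 + 15.089*38.464
= 13839.30 + 1568.237 + 17562.25 + 5307.539 + 580.3833
= 38857.71 MJ
e = 38857.71 / 63.774 = 609.30 MJ/m^2

609.30 MJ/m^2


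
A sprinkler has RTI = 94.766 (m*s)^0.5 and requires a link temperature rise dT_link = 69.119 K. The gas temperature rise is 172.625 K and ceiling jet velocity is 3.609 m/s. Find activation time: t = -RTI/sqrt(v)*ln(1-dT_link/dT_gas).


dT_link/dT_gas = 0.40040
ln(1 - 0.40040) = -0.51149
t = -94.766 / sqrt(3.609) * -0.51149 = 25.515 s

25.515 s


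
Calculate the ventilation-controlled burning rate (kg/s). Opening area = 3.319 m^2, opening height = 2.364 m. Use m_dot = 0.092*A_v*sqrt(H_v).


sqrt(H_v) = 1.5375
m_dot = 0.092 * 3.319 * 1.5375 = 0.46948 kg/s

0.46948 kg/s


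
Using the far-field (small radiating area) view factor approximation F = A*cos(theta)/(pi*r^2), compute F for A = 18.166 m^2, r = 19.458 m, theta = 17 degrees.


cos(17 deg) = 0.95630
pi*r^2 = 1189.5
F = 18.166 * 0.95630 / 1189.5 = 0.014605

0.014605


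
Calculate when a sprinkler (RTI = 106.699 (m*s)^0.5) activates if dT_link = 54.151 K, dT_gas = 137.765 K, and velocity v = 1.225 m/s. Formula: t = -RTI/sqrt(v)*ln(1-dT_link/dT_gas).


dT_link/dT_gas = 0.39307
ln(1 - 0.39307) = -0.49934
t = -106.699 / sqrt(1.225) * -0.49934 = 48.138 s

48.138 s


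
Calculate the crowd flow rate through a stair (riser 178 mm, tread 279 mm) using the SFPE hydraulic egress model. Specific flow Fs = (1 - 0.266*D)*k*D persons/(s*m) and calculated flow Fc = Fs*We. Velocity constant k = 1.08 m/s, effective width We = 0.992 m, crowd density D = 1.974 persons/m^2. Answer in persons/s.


1 - 0.266*D = 1 - 0.266*1.974 = 0.47492
Fs = 0.47492 * 1.08 * 1.974 = 1.0125 persons/(s*m)
Fc = 1.0125 * 0.992 = 1.0044 persons/s

1.0044 persons/s


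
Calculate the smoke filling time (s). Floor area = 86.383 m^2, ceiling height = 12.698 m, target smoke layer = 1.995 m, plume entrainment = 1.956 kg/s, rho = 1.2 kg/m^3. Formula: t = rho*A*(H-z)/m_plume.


H - z = 10.703 m
t = 1.2 * 86.383 * 10.703 / 1.956 = 567.21 s

567.21 s


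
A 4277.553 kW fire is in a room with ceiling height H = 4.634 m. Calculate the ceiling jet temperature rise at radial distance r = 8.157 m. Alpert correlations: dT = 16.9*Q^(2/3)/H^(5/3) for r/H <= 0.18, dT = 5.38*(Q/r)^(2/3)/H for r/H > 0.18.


r/H = 8.157 / 4.634 = 1.7603
r/H > 0.18, so dT = 5.38*(Q/r)^(2/3)/H
Q/r = 524.40
(Q/r)^(2/3) = 65.029
dT = 5.38 * 65.029 / 4.634 = 75.498 K

75.498 K


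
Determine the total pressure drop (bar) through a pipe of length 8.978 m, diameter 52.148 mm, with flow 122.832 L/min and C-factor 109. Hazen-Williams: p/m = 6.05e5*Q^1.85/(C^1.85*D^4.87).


Q^1.85 = 7332.1
C^1.85 = 5878.1
D^4.87 = 2.3065e+08
p/m = 0.0032719 bar/m
p_total = 0.0032719 * 8.978 = 0.029375 bar

0.029375 bar


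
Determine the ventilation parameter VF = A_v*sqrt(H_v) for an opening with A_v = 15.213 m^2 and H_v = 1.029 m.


sqrt(H_v) = 1.0144
VF = 15.213 * 1.0144 = 15.432 m^(5/2)

15.432 m^(5/2)


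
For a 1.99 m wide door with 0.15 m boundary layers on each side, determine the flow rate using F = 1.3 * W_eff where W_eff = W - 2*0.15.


W_eff = 1.99 - 0.30 = 1.69 m
F = 1.3 * 1.69 = 2.197 persons/s

2.197 persons/s


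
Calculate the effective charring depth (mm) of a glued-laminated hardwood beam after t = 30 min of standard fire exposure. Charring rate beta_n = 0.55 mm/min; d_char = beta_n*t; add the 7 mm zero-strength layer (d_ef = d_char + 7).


d_char = 0.55 * 30 = 16.5 mm
d_ef = 16.5 + 1.0*7 = 23.5 mm

23.5 mm


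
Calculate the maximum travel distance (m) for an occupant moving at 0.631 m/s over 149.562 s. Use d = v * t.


d = 0.631 * 149.562 = 94.374 m

94.374 m


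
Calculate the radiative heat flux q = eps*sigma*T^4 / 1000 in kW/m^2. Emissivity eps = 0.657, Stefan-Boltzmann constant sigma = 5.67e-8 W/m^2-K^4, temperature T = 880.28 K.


T^4 = 6.0046e+11
q = 0.657 * 5.67e-8 * 6.0046e+11 / 1000 = 22.368 kW/m^2

22.368 kW/m^2


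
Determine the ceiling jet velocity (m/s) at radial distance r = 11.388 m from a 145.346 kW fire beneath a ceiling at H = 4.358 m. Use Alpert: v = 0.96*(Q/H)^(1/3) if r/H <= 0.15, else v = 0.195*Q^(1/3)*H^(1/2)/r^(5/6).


r/H = 11.388 / 4.358 = 2.6131
r/H > 0.15, so v = 0.195*Q^(1/3)*H^(1/2)/r^(5/6)
Q^(1/3) = 5.2578
H^(1/2) = 2.0876
r^(5/6) = 7.5923
v = 0.195 * 5.2578 * 2.0876 / 7.5923 = 0.28191 m/s

0.28191 m/s


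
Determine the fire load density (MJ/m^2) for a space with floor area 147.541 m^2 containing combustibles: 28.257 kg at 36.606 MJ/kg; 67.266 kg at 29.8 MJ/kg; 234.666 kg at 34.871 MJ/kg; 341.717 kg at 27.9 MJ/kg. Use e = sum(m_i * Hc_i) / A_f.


Total energy = 28.257*36.606 + 67.266*29.8 + 234.666*34.871 + 341.717*27.9
= 1034.376 + 2004.527 + 8183.038 + 9533.904
= 20755.84 MJ
e = 20755.84 / 147.541 = 140.68 MJ/m^2

140.68 MJ/m^2


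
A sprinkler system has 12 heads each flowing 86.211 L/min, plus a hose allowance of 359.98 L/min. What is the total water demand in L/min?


Sprinkler demand = 12 * 86.211 = 1034.532 L/min
Total = 1034.532 + 359.98 = 1394.512 L/min

1394.512 L/min


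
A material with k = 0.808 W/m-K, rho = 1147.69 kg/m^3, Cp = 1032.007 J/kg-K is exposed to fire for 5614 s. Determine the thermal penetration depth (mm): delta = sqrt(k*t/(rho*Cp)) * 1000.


alpha = 0.808 / (1147.69 * 1032.007) = 6.8219e-07 m^2/s
alpha * t = 0.0038298
delta = sqrt(0.0038298) * 1000 = 61.885 mm

61.885 mm


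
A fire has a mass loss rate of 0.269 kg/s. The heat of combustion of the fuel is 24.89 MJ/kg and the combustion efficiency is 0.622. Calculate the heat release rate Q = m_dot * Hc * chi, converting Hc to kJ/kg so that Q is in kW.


Hc = 24.89 MJ/kg = 24.89 * 1000 kJ/kg = 24890 kJ/kg
Q = 0.269 kg/s * 24890 kJ/kg * 0.622 = 4164.5 kW

4164.5 kW


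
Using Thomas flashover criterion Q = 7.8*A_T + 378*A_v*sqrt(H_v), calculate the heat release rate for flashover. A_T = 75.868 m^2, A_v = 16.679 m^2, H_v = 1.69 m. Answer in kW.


7.8*A_T = 591.77
sqrt(H_v) = 1.3
378*A_v*sqrt(H_v) = 8196.1
Q = 591.77 + 8196.1 = 8787.831 kW

8787.831 kW


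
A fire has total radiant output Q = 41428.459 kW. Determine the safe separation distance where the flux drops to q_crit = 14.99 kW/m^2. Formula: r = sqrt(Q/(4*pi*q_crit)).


4*pi*q_crit = 188.37
Q/(4*pi*q_crit) = 219.93
r = sqrt(219.93) = 14.830 m

14.830 m


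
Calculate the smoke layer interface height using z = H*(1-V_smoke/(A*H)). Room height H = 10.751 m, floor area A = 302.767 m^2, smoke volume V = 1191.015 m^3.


V/(A*H) = 0.36590
1 - 0.36590 = 0.63410
z = 10.751 * 0.63410 = 6.8172 m

6.8172 m


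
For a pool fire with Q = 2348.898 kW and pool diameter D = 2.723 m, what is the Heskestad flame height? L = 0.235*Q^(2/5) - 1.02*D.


Q^(2/5) = 22.302
0.235 * Q^(2/5) = 5.2410
1.02 * D = 2.7775
L = 2.4635 m

2.4635 m


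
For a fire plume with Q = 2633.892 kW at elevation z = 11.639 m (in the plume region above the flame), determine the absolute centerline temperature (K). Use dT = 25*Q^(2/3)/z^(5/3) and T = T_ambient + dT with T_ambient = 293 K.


Q^(2/3) = 190.72
z^(5/3) = 59.776
dT = 25 * 190.72 / 59.776 = 79.765 K
T = 293 + 79.765 = 372.77 K

372.77 K


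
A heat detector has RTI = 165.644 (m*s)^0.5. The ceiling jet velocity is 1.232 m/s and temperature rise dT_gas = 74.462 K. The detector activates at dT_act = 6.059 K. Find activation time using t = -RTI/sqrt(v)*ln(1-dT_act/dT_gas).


dT_act/dT_gas = 0.081370
ln(1 - 0.081370) = -0.084872
t = -165.644 / sqrt(1.232) * -0.084872 = 12.666 s

12.666 s


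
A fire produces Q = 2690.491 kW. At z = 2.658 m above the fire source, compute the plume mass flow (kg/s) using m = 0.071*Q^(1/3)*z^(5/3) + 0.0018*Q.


Q^(1/3) = 13.908
z^(5/3) = 5.1003
First term = 0.071 * 13.908 * 5.1003 = 5.0365
Second term = 0.0018 * 2690.491 = 4.8429
m = 9.8794 kg/s

9.8794 kg/s


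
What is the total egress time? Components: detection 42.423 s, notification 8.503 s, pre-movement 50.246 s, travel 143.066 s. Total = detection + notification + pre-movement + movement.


Total = 42.423 + 8.503 + 50.246 + 143.066 = 244.238 s

244.238 s


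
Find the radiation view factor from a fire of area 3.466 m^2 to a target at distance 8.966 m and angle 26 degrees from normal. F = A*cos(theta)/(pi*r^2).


cos(26 deg) = 0.89879
pi*r^2 = 252.55
F = 3.466 * 0.89879 / 252.55 = 0.012335

0.012335


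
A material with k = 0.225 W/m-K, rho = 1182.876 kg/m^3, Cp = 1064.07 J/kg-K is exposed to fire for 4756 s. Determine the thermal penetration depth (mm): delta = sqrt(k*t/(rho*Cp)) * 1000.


alpha = 0.225 / (1182.876 * 1064.07) = 1.7876e-07 m^2/s
alpha * t = 0.00085019
delta = sqrt(0.00085019) * 1000 = 29.158 mm

29.158 mm


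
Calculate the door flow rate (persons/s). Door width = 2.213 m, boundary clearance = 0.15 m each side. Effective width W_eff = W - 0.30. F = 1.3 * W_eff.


W_eff = 2.213 - 0.30 = 1.913 m
F = 1.3 * 1.913 = 2.4869 persons/s

2.4869 persons/s


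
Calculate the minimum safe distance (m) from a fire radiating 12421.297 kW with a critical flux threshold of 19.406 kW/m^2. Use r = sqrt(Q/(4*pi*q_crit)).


4*pi*q_crit = 243.86
Q/(4*pi*q_crit) = 50.936
r = sqrt(50.936) = 7.1369 m

7.1369 m


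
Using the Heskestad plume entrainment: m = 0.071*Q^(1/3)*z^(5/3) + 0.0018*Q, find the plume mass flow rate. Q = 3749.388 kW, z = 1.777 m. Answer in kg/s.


Q^(1/3) = 15.535
z^(5/3) = 2.6070
First term = 0.071 * 15.535 * 2.6070 = 2.8756
Second term = 0.0018 * 3749.388 = 6.7489
m = 9.6245 kg/s

9.6245 kg/s


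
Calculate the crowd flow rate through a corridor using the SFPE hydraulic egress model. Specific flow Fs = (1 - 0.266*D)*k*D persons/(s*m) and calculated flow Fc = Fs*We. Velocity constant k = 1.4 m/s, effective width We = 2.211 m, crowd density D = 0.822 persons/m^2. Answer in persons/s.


1 - 0.266*D = 1 - 0.266*0.822 = 0.78135
Fs = 0.78135 * 1.4 * 0.822 = 0.89918 persons/(s*m)
Fc = 0.89918 * 2.211 = 1.9881 persons/s

1.9881 persons/s


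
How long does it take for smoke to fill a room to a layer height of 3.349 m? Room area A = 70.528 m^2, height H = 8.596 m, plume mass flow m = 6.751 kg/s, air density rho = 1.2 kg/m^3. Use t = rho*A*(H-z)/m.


H - z = 5.247 m
t = 1.2 * 70.528 * 5.247 / 6.751 = 65.779 s

65.779 s


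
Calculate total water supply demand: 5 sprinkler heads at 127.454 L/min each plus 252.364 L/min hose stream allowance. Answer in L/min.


Sprinkler demand = 5 * 127.454 = 637.27 L/min
Total = 637.27 + 252.364 = 889.634 L/min

889.634 L/min


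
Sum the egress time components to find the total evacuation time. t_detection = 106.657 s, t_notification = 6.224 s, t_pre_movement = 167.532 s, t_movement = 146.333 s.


Total = 106.657 + 6.224 + 167.532 + 146.333 = 426.746 s

426.746 s


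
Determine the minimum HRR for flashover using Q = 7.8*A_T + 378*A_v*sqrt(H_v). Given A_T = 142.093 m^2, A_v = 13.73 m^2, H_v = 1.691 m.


7.8*A_T = 1108.3
sqrt(H_v) = 1.3004
378*A_v*sqrt(H_v) = 6748.9
Q = 1108.3 + 6748.9 = 7857.2 kW

7857.2 kW


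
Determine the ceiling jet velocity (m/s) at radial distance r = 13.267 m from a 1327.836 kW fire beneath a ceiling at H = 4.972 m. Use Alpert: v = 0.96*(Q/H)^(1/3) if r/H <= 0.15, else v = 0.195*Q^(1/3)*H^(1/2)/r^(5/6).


r/H = 13.267 / 4.972 = 2.6683
r/H > 0.15, so v = 0.195*Q^(1/3)*H^(1/2)/r^(5/6)
Q^(1/3) = 10.991
H^(1/2) = 2.2298
r^(5/6) = 8.6227
v = 0.195 * 10.991 * 2.2298 / 8.6227 = 0.55425 m/s

0.55425 m/s


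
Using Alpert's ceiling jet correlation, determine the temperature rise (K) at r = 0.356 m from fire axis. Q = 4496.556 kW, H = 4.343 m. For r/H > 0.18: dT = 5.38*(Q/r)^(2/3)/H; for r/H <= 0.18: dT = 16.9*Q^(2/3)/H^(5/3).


r/H = 0.356 / 4.343 = 0.081971
r/H <= 0.18, so dT = 16.9*Q^(2/3)/H^(5/3)
Q^(2/3) = 272.43
H^(5/3) = 11.561
dT = 16.9 * 272.43 / 11.561 = 398.25 K

398.25 K


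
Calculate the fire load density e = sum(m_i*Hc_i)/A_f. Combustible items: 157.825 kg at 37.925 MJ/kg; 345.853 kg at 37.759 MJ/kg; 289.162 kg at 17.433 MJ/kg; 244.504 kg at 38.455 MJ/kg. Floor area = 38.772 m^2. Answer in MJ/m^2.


Total energy = 157.825*37.925 + 345.853*37.759 + 289.162*17.433 + 244.504*38.455
= 5985.513 + 13059.06 + 5040.961 + 9402.401
= 33487.94 MJ
e = 33487.94 / 38.772 = 863.71 MJ/m^2

863.71 MJ/m^2


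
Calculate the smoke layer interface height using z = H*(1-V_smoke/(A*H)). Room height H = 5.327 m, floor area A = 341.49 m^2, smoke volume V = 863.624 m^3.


V/(A*H) = 0.47475
1 - 0.47475 = 0.52525
z = 5.327 * 0.52525 = 2.7980 m

2.7980 m


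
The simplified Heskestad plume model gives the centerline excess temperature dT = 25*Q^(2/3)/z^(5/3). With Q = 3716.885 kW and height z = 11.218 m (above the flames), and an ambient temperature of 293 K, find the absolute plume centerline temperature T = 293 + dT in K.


Q^(2/3) = 239.95
z^(5/3) = 56.216
dT = 25 * 239.95 / 56.216 = 106.71 K
T = 293 + 106.71 = 399.71 K

399.71 K


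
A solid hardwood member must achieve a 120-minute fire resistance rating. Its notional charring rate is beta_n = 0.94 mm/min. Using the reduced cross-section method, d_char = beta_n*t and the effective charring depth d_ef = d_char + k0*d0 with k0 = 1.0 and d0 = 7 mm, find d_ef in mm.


d_char = 0.94 * 120 = 112.8 mm
d_ef = 112.8 + 1.0*7 = 119.8 mm

119.8 mm


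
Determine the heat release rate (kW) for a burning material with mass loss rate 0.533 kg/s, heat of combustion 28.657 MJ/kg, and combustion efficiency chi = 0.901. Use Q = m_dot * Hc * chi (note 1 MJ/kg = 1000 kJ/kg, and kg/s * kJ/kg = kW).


Hc = 28.657 MJ/kg = 28.657 * 1000 kJ/kg = 28657 kJ/kg
Q = 0.533 kg/s * 28657 kJ/kg * 0.901 = 13762 kW

13762 kW


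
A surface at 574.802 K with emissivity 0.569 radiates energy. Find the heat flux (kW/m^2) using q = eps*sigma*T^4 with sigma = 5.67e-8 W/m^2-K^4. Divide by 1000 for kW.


T^4 = 1.0916e+11
q = 0.569 * 5.67e-8 * 1.0916e+11 / 1000 = 3.5218 kW/m^2

3.5218 kW/m^2


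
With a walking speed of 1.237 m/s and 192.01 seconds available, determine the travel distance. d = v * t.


d = 1.237 * 192.01 = 237.52 m

237.52 m


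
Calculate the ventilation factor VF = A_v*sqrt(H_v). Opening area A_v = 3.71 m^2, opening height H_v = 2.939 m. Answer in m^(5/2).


sqrt(H_v) = 1.7144
VF = 3.71 * 1.7144 = 6.3602 m^(5/2)

6.3602 m^(5/2)


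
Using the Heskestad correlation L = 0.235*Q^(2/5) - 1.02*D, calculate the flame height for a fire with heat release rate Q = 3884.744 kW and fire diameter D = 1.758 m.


Q^(2/5) = 27.274
0.235 * Q^(2/5) = 6.4093
1.02 * D = 1.7932
L = 4.6162 m

4.6162 m


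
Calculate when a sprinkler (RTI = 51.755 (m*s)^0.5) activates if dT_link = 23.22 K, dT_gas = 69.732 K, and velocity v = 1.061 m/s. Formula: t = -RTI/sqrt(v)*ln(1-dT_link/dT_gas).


dT_link/dT_gas = 0.33299
ln(1 - 0.33299) = -0.40495
t = -51.755 / sqrt(1.061) * -0.40495 = 20.347 s

20.347 s


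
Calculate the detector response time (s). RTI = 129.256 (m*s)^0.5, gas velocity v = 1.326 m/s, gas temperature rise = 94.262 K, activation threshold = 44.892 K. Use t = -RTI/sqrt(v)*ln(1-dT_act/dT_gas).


dT_act/dT_gas = 0.47625
ln(1 - 0.47625) = -0.64674
t = -129.256 / sqrt(1.326) * -0.64674 = 72.595 s

72.595 s


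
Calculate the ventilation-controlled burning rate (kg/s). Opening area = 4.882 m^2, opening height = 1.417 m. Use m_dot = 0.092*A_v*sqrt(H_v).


sqrt(H_v) = 1.1904
m_dot = 0.092 * 4.882 * 1.1904 = 0.53465 kg/s

0.53465 kg/s


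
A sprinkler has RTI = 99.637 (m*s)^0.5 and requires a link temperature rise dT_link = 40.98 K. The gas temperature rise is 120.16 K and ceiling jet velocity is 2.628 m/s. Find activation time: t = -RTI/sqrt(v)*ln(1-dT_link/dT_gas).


dT_link/dT_gas = 0.34105
ln(1 - 0.34105) = -0.41710
t = -99.637 / sqrt(2.628) * -0.41710 = 25.636 s

25.636 s


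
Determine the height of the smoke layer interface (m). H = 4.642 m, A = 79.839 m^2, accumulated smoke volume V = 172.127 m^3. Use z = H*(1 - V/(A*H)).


V/(A*H) = 0.46444
1 - 0.46444 = 0.53556
z = 4.642 * 0.53556 = 2.4861 m

2.4861 m


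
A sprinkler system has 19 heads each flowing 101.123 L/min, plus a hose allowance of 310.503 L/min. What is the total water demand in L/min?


Sprinkler demand = 19 * 101.123 = 1921.337 L/min
Total = 1921.337 + 310.503 = 2231.84 L/min

2231.84 L/min


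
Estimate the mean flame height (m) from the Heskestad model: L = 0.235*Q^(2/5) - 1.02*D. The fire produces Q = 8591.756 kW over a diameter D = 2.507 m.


Q^(2/5) = 37.466
0.235 * Q^(2/5) = 8.8044
1.02 * D = 2.5571
L = 6.2473 m

6.2473 m


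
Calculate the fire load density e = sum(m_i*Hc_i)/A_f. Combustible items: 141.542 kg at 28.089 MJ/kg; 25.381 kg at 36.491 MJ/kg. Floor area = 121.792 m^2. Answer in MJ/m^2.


Total energy = 141.542*28.089 + 25.381*36.491
= 3975.773 + 926.1781
= 4901.951 MJ
e = 4901.951 / 121.792 = 40.249 MJ/m^2

40.249 MJ/m^2


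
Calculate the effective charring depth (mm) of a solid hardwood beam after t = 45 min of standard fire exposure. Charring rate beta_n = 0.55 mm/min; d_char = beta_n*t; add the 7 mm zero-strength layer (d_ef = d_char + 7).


d_char = 0.55 * 45 = 24.75 mm
d_ef = 24.75 + 1.0*7 = 31.75 mm

31.75 mm


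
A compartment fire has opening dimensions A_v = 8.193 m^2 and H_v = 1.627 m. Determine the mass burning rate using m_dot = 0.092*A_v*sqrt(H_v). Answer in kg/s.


sqrt(H_v) = 1.2755
m_dot = 0.092 * 8.193 * 1.2755 = 0.96145 kg/s

0.96145 kg/s


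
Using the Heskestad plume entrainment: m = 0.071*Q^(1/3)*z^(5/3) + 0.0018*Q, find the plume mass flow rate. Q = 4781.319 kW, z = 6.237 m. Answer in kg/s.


Q^(1/3) = 16.847
z^(5/3) = 21.133
First term = 0.071 * 16.847 * 21.133 = 25.277
Second term = 0.0018 * 4781.319 = 8.6064
m = 33.884 kg/s

33.884 kg/s


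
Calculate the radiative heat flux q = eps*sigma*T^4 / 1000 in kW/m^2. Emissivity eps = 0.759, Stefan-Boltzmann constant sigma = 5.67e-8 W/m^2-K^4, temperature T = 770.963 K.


T^4 = 3.5329e+11
q = 0.759 * 5.67e-8 * 3.5329e+11 / 1000 = 15.204 kW/m^2

15.204 kW/m^2


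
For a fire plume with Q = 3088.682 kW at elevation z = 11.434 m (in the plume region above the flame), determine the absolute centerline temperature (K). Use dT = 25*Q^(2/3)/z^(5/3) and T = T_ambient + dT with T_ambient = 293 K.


Q^(2/3) = 212.09
z^(5/3) = 58.031
dT = 25 * 212.09 / 58.031 = 91.368 K
T = 293 + 91.368 = 384.37 K

384.37 K


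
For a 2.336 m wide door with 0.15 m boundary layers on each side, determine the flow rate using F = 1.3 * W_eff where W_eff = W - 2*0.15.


W_eff = 2.336 - 0.30 = 2.036 m
F = 1.3 * 2.036 = 2.6468 persons/s

2.6468 persons/s


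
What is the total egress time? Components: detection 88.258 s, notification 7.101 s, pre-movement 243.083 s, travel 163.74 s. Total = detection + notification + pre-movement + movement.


Total = 88.258 + 7.101 + 243.083 + 163.74 = 502.182 s

502.182 s


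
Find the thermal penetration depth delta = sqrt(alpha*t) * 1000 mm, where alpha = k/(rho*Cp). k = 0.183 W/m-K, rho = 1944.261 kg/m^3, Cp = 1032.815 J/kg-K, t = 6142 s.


alpha = 0.183 / (1944.261 * 1032.815) = 9.1133e-08 m^2/s
alpha * t = 0.00055974
delta = sqrt(0.00055974) * 1000 = 23.659 mm

23.659 mm


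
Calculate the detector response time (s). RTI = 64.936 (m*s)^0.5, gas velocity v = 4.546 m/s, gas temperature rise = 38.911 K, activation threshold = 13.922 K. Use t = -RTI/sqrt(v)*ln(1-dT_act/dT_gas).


dT_act/dT_gas = 0.35779
ln(1 - 0.35779) = -0.44284
t = -64.936 / sqrt(4.546) * -0.44284 = 13.487 s

13.487 s


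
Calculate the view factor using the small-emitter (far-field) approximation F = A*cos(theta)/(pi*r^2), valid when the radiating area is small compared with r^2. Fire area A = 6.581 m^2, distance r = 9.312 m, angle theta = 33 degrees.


cos(33 deg) = 0.83867
pi*r^2 = 272.42
F = 6.581 * 0.83867 / 272.42 = 0.020260

0.020260


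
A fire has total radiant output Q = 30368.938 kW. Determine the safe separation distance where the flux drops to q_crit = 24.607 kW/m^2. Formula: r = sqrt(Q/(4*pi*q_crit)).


4*pi*q_crit = 309.22
Q/(4*pi*q_crit) = 98.211
r = sqrt(98.211) = 9.9102 m

9.9102 m


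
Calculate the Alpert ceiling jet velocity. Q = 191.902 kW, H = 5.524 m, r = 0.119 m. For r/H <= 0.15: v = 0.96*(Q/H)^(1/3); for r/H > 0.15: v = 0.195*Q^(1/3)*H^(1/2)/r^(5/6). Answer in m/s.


r/H = 0.119 / 5.524 = 0.021542
r/H <= 0.15, so v = 0.96*(Q/H)^(1/3)
Q/H = 34.740
(Q/H)^(1/3) = 3.2629
v = 0.96 * 3.2629 = 3.1324 m/s

3.1324 m/s


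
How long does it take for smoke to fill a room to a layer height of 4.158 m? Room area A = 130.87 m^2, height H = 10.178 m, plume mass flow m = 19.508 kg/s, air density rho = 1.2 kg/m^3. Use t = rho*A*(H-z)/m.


H - z = 6.02 m
t = 1.2 * 130.87 * 6.02 / 19.508 = 48.462 s

48.462 s


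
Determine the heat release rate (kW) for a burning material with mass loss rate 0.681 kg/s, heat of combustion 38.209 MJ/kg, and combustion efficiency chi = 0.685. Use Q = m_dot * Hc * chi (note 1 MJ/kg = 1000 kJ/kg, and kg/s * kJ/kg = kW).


Hc = 38.209 MJ/kg = 38.209 * 1000 kJ/kg = 38209 kJ/kg
Q = 0.681 kg/s * 38209 kJ/kg * 0.685 = 17824 kW

17824 kW


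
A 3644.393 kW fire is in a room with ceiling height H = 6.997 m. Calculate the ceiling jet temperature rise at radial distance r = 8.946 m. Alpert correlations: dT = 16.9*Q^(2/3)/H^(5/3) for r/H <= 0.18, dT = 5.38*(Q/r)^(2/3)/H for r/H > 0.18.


r/H = 8.946 / 6.997 = 1.2785
r/H > 0.18, so dT = 5.38*(Q/r)^(2/3)/H
Q/r = 407.38
(Q/r)^(2/3) = 54.954
dT = 5.38 * 54.954 / 6.997 = 42.254 K

42.254 K


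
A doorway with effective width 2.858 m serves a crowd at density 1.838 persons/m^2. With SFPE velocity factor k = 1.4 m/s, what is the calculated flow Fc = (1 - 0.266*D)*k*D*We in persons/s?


1 - 0.266*D = 1 - 0.266*1.838 = 0.51109
Fs = 0.51109 * 1.4 * 1.838 = 1.3151 persons/(s*m)
Fc = 1.3151 * 2.858 = 3.7587 persons/s

3.7587 persons/s


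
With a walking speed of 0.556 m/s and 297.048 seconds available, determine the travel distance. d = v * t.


d = 0.556 * 297.048 = 165.16 m

165.16 m


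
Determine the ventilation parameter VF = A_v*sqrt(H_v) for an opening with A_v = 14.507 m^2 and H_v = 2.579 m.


sqrt(H_v) = 1.6059
VF = 14.507 * 1.6059 = 23.297 m^(5/2)

23.297 m^(5/2)


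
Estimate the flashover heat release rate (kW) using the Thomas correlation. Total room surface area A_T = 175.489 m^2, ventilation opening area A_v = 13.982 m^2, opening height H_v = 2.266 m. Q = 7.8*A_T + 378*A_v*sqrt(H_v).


7.8*A_T = 1368.8
sqrt(H_v) = 1.5053
378*A_v*sqrt(H_v) = 7955.9
Q = 1368.8 + 7955.9 = 9324.7 kW

9324.7 kW


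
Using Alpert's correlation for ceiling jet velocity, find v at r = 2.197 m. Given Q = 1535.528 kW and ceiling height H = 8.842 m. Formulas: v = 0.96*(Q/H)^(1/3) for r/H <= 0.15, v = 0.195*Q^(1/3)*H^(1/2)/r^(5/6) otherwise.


r/H = 2.197 / 8.842 = 0.24847
r/H > 0.15, so v = 0.195*Q^(1/3)*H^(1/2)/r^(5/6)
Q^(1/3) = 11.537
H^(1/2) = 2.9736
r^(5/6) = 1.9269
v = 0.195 * 11.537 * 2.9736 / 1.9269 = 3.4717 m/s

3.4717 m/s


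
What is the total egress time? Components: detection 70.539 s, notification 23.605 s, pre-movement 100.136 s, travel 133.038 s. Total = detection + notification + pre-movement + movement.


Total = 70.539 + 23.605 + 100.136 + 133.038 = 327.318 s

327.318 s


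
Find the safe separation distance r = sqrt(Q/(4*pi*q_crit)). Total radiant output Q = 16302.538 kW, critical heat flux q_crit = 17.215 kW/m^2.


4*pi*q_crit = 216.33
Q/(4*pi*q_crit) = 75.360
r = sqrt(75.360) = 8.6810 m

8.6810 m


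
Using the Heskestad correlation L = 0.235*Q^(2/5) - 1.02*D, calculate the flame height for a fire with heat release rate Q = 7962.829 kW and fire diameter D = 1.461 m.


Q^(2/5) = 36.344
0.235 * Q^(2/5) = 8.5407
1.02 * D = 1.4902
L = 7.0505 m

7.0505 m


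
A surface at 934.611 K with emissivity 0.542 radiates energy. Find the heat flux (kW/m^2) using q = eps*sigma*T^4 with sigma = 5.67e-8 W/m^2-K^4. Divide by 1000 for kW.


T^4 = 7.6300e+11
q = 0.542 * 5.67e-8 * 7.6300e+11 / 1000 = 23.448 kW/m^2

23.448 kW/m^2


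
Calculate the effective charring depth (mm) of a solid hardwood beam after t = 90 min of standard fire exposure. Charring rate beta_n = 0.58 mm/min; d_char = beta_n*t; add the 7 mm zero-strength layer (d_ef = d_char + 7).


d_char = 0.58 * 90 = 52.2 mm
d_ef = 52.2 + 1.0*7 = 59.2 mm

59.2 mm


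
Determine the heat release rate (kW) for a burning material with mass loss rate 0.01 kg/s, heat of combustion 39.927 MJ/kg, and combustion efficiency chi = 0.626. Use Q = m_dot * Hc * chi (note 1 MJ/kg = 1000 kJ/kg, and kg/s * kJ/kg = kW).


Hc = 39.927 MJ/kg = 39.927 * 1000 kJ/kg = 39927 kJ/kg
Q = 0.01 kg/s * 39927 kJ/kg * 0.626 = 249.94 kW

249.94 kW


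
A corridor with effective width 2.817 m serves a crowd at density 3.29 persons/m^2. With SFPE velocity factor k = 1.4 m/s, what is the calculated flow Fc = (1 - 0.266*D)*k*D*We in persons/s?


1 - 0.266*D = 1 - 0.266*3.29 = 0.12486
Fs = 0.12486 * 1.4 * 3.29 = 0.57511 persons/(s*m)
Fc = 0.57511 * 2.817 = 1.6201 persons/s

1.6201 persons/s


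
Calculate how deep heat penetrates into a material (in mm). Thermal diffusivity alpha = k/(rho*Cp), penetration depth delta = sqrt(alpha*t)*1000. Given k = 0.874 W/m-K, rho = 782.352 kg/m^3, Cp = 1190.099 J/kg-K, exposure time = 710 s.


alpha = 0.874 / (782.352 * 1190.099) = 9.3870e-07 m^2/s
alpha * t = 0.00066648
delta = sqrt(0.00066648) * 1000 = 25.816 mm

25.816 mm


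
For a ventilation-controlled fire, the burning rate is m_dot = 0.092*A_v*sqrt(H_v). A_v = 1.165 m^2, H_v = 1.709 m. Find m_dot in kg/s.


sqrt(H_v) = 1.3073
m_dot = 0.092 * 1.165 * 1.3073 = 0.14012 kg/s

0.14012 kg/s


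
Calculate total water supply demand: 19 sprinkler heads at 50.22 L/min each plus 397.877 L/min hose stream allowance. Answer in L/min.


Sprinkler demand = 19 * 50.22 = 954.18 L/min
Total = 954.18 + 397.877 = 1352.057 L/min

1352.057 L/min


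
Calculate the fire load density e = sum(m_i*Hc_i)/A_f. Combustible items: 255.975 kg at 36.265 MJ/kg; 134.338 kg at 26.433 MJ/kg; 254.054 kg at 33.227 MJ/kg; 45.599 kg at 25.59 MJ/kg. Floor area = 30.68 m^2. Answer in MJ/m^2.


Total energy = 255.975*36.265 + 134.338*26.433 + 254.054*33.227 + 45.599*25.59
= 9282.933 + 3550.956 + 8441.452 + 1166.878
= 22442.22 MJ
e = 22442.22 / 30.68 = 731.49 MJ/m^2

731.49 MJ/m^2


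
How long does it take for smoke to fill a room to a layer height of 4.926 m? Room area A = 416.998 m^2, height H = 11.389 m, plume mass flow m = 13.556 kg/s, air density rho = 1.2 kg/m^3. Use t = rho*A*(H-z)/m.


H - z = 6.463 m
t = 1.2 * 416.998 * 6.463 / 13.556 = 238.57 s

238.57 s


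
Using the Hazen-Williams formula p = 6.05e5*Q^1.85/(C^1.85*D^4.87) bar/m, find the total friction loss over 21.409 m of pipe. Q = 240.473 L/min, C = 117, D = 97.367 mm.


Q^1.85 = 25408
C^1.85 = 6701.1
D^4.87 = 4.8258e+09
p/m = 0.00047536 bar/m
p_total = 0.00047536 * 21.409 = 0.010177 bar

0.010177 bar


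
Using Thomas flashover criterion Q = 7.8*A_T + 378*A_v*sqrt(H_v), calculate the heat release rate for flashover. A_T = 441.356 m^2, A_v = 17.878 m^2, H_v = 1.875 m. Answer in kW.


7.8*A_T = 3442.6
sqrt(H_v) = 1.3693
378*A_v*sqrt(H_v) = 9253.6
Q = 3442.6 + 9253.6 = 12696 kW

12696 kW


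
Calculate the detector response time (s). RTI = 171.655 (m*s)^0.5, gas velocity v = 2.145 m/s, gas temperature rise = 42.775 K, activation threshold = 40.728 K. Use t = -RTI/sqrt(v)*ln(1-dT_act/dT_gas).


dT_act/dT_gas = 0.95214
ln(1 - 0.95214) = -3.0396
t = -171.655 / sqrt(2.145) * -3.0396 = 356.25 s

356.25 s


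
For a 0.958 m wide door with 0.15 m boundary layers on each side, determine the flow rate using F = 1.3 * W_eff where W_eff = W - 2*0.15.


W_eff = 0.958 - 0.30 = 0.658 m
F = 1.3 * 0.658 = 0.85540 persons/s

0.85540 persons/s


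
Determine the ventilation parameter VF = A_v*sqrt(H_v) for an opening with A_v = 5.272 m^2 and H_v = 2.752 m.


sqrt(H_v) = 1.6589
VF = 5.272 * 1.6589 = 8.7458 m^(5/2)

8.7458 m^(5/2)


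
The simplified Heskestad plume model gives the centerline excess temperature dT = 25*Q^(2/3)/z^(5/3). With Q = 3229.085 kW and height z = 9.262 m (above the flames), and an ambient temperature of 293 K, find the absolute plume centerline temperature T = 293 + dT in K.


Q^(2/3) = 218.47
z^(5/3) = 40.848
dT = 25 * 218.47 / 40.848 = 133.71 K
T = 293 + 133.71 = 426.71 K

426.71 K


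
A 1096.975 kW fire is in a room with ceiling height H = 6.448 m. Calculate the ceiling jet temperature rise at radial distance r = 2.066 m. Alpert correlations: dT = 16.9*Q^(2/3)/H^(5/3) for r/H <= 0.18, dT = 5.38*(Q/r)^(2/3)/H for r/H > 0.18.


r/H = 2.066 / 6.448 = 0.32041
r/H > 0.18, so dT = 5.38*(Q/r)^(2/3)/H
Q/r = 530.97
(Q/r)^(2/3) = 65.571
dT = 5.38 * 65.571 / 6.448 = 54.710 K

54.710 K


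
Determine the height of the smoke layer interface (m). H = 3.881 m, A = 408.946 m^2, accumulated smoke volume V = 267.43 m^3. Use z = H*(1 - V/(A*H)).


V/(A*H) = 0.16850
1 - 0.16850 = 0.83150
z = 3.881 * 0.83150 = 3.2271 m

3.2271 m


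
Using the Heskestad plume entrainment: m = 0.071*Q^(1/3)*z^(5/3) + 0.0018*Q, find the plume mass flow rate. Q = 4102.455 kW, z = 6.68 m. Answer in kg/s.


Q^(1/3) = 16.008
z^(5/3) = 23.693
First term = 0.071 * 16.008 * 23.693 = 26.930
Second term = 0.0018 * 4102.455 = 7.3844
m = 34.314 kg/s

34.314 kg/s


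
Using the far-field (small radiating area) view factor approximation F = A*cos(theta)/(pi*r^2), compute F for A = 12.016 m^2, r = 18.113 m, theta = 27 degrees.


cos(27 deg) = 0.89101
pi*r^2 = 1030.7
F = 12.016 * 0.89101 / 1030.7 = 0.010387

0.010387


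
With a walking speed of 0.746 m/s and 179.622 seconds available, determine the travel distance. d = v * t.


d = 0.746 * 179.622 = 134.00 m

134.00 m


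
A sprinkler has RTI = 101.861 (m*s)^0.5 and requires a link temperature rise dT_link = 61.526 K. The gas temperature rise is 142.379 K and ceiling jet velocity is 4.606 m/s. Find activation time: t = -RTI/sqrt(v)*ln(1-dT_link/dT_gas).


dT_link/dT_gas = 0.43213
ln(1 - 0.43213) = -0.56586
t = -101.861 / sqrt(4.606) * -0.56586 = 26.857 s

26.857 s


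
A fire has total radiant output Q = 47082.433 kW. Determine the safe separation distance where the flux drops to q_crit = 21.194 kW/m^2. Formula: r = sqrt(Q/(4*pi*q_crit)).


4*pi*q_crit = 266.33
Q/(4*pi*q_crit) = 176.78
r = sqrt(176.78) = 13.296 m

13.296 m


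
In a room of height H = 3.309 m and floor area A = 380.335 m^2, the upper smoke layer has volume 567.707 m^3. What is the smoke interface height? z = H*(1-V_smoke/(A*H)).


V/(A*H) = 0.45109
1 - 0.45109 = 0.54891
z = 3.309 * 0.54891 = 1.8164 m

1.8164 m


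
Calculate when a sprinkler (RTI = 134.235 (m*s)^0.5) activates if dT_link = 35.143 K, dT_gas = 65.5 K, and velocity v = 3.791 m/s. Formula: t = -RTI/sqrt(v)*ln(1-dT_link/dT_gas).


dT_link/dT_gas = 0.53653
ln(1 - 0.53653) = -0.76902
t = -134.235 / sqrt(3.791) * -0.76902 = 53.019 s

53.019 s


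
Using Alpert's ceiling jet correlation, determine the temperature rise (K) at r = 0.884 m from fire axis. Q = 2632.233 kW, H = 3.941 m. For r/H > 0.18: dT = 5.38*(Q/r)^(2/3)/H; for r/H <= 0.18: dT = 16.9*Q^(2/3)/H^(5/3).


r/H = 0.884 / 3.941 = 0.22431
r/H > 0.18, so dT = 5.38*(Q/r)^(2/3)/H
Q/r = 2977.6
(Q/r)^(2/3) = 206.97
dT = 5.38 * 206.97 / 3.941 = 282.55 K

282.55 K


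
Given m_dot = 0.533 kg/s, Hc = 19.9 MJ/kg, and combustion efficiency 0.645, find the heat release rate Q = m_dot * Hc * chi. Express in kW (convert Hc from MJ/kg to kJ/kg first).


Hc = 19.9 MJ/kg = 19.9 * 1000 kJ/kg = 19900 kJ/kg
Q = 0.533 kg/s * 19900 kJ/kg * 0.645 = 6841.3 kW

6841.3 kW


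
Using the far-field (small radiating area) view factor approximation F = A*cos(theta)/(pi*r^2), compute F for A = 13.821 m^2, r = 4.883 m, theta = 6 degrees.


cos(6 deg) = 0.99452
pi*r^2 = 74.907
F = 13.821 * 0.99452 / 74.907 = 0.18350

0.18350


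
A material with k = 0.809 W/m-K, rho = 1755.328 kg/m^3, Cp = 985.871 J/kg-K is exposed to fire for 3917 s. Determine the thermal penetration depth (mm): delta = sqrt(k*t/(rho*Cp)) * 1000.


alpha = 0.809 / (1755.328 * 985.871) = 4.6749e-07 m^2/s
alpha * t = 0.0018311
delta = sqrt(0.0018311) * 1000 = 42.792 mm

42.792 mm


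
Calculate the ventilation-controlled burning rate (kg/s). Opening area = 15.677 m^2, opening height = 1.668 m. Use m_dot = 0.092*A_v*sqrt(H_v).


sqrt(H_v) = 1.2915
m_dot = 0.092 * 15.677 * 1.2915 = 1.8627 kg/s

1.8627 kg/s


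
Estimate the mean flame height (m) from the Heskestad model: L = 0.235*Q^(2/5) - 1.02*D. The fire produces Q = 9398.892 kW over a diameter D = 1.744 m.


Q^(2/5) = 38.836
0.235 * Q^(2/5) = 9.1264
1.02 * D = 1.7789
L = 7.3475 m

7.3475 m


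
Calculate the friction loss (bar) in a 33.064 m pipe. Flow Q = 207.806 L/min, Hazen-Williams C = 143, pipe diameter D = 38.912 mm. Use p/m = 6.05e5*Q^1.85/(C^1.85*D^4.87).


Q^1.85 = 19394
C^1.85 = 9713.4
D^4.87 = 5.5425e+07
p/m = 0.021794 bar/m
p_total = 0.021794 * 33.064 = 0.72061 bar

0.72061 bar


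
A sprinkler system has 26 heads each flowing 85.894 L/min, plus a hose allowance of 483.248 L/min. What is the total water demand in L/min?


Sprinkler demand = 26 * 85.894 = 2233.244 L/min
Total = 2233.244 + 483.248 = 2716.492 L/min

2716.492 L/min


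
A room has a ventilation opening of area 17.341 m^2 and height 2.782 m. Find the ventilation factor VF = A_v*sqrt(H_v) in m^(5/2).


sqrt(H_v) = 1.6679
VF = 17.341 * 1.6679 = 28.924 m^(5/2)

28.924 m^(5/2)


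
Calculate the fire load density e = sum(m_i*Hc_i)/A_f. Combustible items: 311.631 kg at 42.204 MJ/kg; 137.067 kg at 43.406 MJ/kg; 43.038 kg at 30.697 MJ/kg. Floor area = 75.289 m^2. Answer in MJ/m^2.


Total energy = 311.631*42.204 + 137.067*43.406 + 43.038*30.697
= 13152.07 + 5949.530 + 1321.137
= 20422.74 MJ
e = 20422.74 / 75.289 = 271.26 MJ/m^2

271.26 MJ/m^2


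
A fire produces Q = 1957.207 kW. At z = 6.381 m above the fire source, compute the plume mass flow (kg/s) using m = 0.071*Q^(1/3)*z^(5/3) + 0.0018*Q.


Q^(1/3) = 12.509
z^(5/3) = 21.952
First term = 0.071 * 12.509 * 21.952 = 19.496
Second term = 0.0018 * 1957.207 = 3.5230
m = 23.019 kg/s

23.019 kg/s


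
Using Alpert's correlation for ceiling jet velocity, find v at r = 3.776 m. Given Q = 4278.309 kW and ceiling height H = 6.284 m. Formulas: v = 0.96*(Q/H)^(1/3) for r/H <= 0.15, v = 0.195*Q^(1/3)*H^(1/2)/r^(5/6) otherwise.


r/H = 3.776 / 6.284 = 0.60089
r/H > 0.15, so v = 0.195*Q^(1/3)*H^(1/2)/r^(5/6)
Q^(1/3) = 16.234
H^(1/2) = 2.5068
r^(5/6) = 3.0259
v = 0.195 * 16.234 * 2.5068 / 3.0259 = 2.6225 m/s

2.6225 m/s


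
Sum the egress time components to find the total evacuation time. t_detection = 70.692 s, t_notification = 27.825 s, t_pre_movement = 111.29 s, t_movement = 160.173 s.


Total = 70.692 + 27.825 + 111.29 + 160.173 = 369.98 s

369.98 s


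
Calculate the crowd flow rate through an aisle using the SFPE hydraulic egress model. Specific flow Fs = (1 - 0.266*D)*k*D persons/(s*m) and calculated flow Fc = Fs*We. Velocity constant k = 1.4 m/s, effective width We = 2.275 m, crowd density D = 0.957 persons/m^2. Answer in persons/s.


1 - 0.266*D = 1 - 0.266*0.957 = 0.74544
Fs = 0.74544 * 1.4 * 0.957 = 0.99874 persons/(s*m)
Fc = 0.99874 * 2.275 = 2.2721 persons/s

2.2721 persons/s


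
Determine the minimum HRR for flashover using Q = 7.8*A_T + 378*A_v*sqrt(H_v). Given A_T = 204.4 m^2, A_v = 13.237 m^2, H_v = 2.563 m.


7.8*A_T = 1594.32
sqrt(H_v) = 1.6009
378*A_v*sqrt(H_v) = 8010.4
Q = 1594.32 + 8010.4 = 9604.7 kW

9604.7 kW


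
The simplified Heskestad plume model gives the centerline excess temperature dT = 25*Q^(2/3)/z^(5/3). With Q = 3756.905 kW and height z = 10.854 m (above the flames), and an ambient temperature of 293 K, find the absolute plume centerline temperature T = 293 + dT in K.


Q^(2/3) = 241.67
z^(5/3) = 53.209
dT = 25 * 241.67 / 53.209 = 113.55 K
T = 293 + 113.55 = 406.55 K

406.55 K


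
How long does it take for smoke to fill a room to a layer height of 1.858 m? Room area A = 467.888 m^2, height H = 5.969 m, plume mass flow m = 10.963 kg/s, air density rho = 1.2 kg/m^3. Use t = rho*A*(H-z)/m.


H - z = 4.111 m
t = 1.2 * 467.888 * 4.111 / 10.963 = 210.54 s

210.54 s


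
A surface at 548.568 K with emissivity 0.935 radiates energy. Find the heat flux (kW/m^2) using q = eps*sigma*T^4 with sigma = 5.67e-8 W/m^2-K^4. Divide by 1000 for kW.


T^4 = 9.0557e+10
q = 0.935 * 5.67e-8 * 9.0557e+10 / 1000 = 4.8008 kW/m^2

4.8008 kW/m^2


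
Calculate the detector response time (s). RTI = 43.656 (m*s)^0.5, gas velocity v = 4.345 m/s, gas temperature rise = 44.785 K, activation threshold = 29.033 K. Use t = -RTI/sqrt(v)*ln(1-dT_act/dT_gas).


dT_act/dT_gas = 0.64828
ln(1 - 0.64828) = -1.0449
t = -43.656 / sqrt(4.345) * -1.0449 = 21.884 s

21.884 s


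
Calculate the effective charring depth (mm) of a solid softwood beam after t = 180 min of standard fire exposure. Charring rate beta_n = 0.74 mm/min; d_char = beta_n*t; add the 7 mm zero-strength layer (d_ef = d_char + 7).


d_char = 0.74 * 180 = 133.2 mm
d_ef = 133.2 + 1.0*7 = 140.2 mm

140.2 mm


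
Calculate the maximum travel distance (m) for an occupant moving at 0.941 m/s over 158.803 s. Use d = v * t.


d = 0.941 * 158.803 = 149.43 m

149.43 m


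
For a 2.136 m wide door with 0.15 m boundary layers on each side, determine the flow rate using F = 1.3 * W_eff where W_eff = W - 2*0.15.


W_eff = 2.136 - 0.30 = 1.836 m
F = 1.3 * 1.836 = 2.3868 persons/s

2.3868 persons/s
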